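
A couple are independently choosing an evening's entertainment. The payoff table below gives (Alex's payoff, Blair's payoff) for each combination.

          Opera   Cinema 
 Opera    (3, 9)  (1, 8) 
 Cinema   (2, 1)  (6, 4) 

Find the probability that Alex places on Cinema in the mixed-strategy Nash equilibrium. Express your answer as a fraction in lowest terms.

1/4

Alex's mix p on Opera must make Blair indifferent between Opera and Cinema.
Blair's payoff from Opera: 9p + 1(1−p). From Cinema: 8p + 4(1−p).
Set equal: 1p = 3(1−p) → p = 3/4.
Probability on Cinema is 1 − 3/4 = 1/4.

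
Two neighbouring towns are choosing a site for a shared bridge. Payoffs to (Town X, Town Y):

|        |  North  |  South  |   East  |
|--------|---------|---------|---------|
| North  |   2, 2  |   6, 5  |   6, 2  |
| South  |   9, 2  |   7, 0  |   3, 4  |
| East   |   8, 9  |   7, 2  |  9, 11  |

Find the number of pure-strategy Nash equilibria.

Both East: Town X gets 9 (best alternative 6); Town Y gets 11 (best alternative 9). Neither deviates — NE.
Both North is not a NE: Town X would switch to South (9 > 2).
No other cell survives both best-response checks, so there is 1 pure NE.

1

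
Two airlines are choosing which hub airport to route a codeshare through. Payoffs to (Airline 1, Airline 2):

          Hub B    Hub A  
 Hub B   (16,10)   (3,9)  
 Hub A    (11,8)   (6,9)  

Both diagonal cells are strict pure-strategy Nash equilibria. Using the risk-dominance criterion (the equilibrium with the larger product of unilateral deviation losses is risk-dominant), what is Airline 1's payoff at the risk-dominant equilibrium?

16

At both Hub B: Airline 1 loses 16 − 11 = 5 by deviating; Airline 2 loses 10 − 9 = 1. Product = 5·1 = 5.
At both Hub A: Airline 1 loses 6 − 3 = 3 by deviating; Airline 2 loses 9 − 8 = 1. Product = 3·1 = 3.
5 > 3, so both Hub B is risk-dominant. Airline 1's payoff there is 16.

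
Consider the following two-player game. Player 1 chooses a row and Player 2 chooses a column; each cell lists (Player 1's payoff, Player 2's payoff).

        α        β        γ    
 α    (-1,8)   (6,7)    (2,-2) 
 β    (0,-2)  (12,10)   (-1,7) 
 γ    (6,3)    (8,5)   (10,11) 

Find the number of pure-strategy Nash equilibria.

2

Both β: Player 1 gets 12 (best alternative 8); Player 2 gets 10 (best alternative 7). Neither deviates — NE.
Both γ: Player 1 gets 10 (best alternative 2); Player 2 gets 11 (best alternative 5). Neither deviates — NE.
Both α is not a NE: Player 1 would switch to γ (6 > -1).
No other cell survives both best-response checks, so there are 2 pure NE.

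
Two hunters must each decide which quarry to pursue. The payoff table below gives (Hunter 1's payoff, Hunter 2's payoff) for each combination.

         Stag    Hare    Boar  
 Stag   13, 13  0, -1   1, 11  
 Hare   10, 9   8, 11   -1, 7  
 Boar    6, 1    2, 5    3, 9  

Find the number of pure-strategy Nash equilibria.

Both Stag: Hunter 1 gets 13 (best alternative 10); Hunter 2 gets 13 (best alternative 11). Neither deviates — NE.
Both Hare: Hunter 1 gets 8 (best alternative 2); Hunter 2 gets 11 (best alternative 9). Neither deviates — NE.
Both Boar: Hunter 1 gets 3 (best alternative 1); Hunter 2 gets 9 (best alternative 5). Neither deviates — NE.
(Stag, Hare) is not a NE: Hunter 1 would switch to Hare (8 > 0).
No other cell survives both best-response checks, so there are 3 pure NE.

3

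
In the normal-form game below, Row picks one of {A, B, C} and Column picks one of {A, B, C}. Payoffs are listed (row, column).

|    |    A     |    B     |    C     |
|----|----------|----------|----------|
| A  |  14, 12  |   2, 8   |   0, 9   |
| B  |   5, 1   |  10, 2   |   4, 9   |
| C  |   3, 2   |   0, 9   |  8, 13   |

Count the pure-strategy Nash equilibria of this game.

2

Both A: Row gets 14 (best alternative 5); Column gets 12 (best alternative 9). Neither deviates — NE.
Both C: Row gets 8 (best alternative 4); Column gets 13 (best alternative 9). Neither deviates — NE.
Both B is not a NE: Column would switch to C (9 > 2).
No other cell survives both best-response checks, so there are 2 pure NE.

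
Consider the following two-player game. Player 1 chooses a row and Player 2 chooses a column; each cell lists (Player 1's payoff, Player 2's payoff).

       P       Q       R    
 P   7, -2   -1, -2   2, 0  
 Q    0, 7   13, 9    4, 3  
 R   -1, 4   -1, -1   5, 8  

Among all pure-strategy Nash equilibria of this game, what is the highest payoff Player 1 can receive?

Both Q is a pure NE (Player 1: 13 ≥ -1; Player 2: 9 ≥ 7). Player 1 gets 13.
Both R is a pure NE (Player 1: 5 ≥ 4; Player 2: 8 ≥ 4). Player 1 gets 5.
Every other cell has a profitable deviation for at least one player. Highest of {13, 5} is 13.

13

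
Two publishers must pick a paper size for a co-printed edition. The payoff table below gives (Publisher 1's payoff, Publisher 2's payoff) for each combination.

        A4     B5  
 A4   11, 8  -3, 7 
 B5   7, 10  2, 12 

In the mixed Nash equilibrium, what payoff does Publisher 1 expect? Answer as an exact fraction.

Publisher 2 mixes with probability q on A4, chosen so Publisher 1 is indifferent: 11q + (-3)(1−q) = 7q + 2(1−q) gives q = 5/9.
Publisher 1's expected payoff (from either row, since indifferent) is 11·5/9 + (-3)·4/9 = 43/9.

43/9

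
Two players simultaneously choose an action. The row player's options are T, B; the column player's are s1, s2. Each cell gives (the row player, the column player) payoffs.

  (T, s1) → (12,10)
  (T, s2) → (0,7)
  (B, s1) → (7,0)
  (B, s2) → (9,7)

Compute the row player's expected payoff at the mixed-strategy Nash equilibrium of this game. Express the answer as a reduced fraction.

54/7

The column player mixes with probability q on s1, chosen so the row player is indifferent: 12q + 0(1−q) = 7q + 9(1−q) gives q = 9/14.
The row player's expected payoff (from either row, since indifferent) is 12·9/14 + 0·5/14 = 54/7.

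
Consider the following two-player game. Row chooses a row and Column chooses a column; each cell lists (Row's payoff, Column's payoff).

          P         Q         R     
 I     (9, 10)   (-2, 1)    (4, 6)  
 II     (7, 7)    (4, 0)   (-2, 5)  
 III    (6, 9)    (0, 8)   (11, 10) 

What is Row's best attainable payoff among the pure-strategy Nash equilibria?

11

(I, P) is a pure NE (Row: 9 ≥ 7; Column: 10 ≥ 6). Row gets 9.
(III, R) is a pure NE (Row: 11 ≥ 4; Column: 10 ≥ 9). Row gets 11.
Every other cell has a profitable deviation for at least one player. Highest of {9, 11} is 11.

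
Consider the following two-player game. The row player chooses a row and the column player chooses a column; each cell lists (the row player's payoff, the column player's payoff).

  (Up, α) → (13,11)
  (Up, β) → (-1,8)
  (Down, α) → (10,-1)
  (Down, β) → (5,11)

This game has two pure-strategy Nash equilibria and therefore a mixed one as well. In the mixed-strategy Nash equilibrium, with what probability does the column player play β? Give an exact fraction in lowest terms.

1/3

The column player's mix q on α must make the row player indifferent between Up and Down.
The row player's payoff from Up: 13q + (-1)(1−q). From Down: 10q + 5(1−q).
Set equal: 3q = 6(1−q) → q = 6/9 = 2/3.
Probability on β is 1 − 2/3 = 1/3.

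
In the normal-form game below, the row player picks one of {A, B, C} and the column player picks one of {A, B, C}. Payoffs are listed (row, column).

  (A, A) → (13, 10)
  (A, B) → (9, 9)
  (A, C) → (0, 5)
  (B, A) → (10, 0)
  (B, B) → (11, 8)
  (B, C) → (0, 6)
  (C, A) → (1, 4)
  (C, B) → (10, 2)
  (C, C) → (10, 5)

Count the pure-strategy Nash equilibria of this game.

Both A: the row player gets 13 (best alternative 10); the column player gets 10 (best alternative 9). Neither deviates — NE.
Both B: the row player gets 11 (best alternative 10); the column player gets 8 (best alternative 6). Neither deviates — NE.
Both C: the row player gets 10 (best alternative 0); the column player gets 5 (best alternative 4). Neither deviates — NE.
(B, C) is not a NE: the row player would switch to C (10 > 0).
No other cell survives both best-response checks, so there are 3 pure NE.

3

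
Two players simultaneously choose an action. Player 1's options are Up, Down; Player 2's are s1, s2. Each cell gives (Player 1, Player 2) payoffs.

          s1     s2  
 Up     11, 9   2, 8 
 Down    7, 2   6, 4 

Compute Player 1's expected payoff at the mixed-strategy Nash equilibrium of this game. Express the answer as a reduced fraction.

Player 2 mixes with probability q on s1, chosen so Player 1 is indifferent: 11q + 2(1−q) = 7q + 6(1−q) gives q = 1/2.
Player 1's expected payoff (from either row, since indifferent) is 11·1/2 + 2·1/2 = 13/2.

13/2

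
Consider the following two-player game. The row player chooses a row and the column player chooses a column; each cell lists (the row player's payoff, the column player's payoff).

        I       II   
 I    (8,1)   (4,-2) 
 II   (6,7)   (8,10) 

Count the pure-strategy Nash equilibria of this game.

2

Both I: the row player gets 8 (best alternative 6); the column player gets 1 (best alternative -2). Neither deviates — NE.
Both II: the row player gets 8 (best alternative 4); the column player gets 10 (best alternative 7). Neither deviates — NE.
(II, I) is not a NE: the row player would switch to I (8 > 6).
No other cell survives both best-response checks, so there are 2 pure NE.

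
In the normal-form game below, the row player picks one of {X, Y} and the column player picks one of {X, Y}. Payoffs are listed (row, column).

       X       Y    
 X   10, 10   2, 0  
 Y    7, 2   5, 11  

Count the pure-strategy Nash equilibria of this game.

2

Both X: the row player gets 10 (best alternative 7); the column player gets 10 (best alternative 0). Neither deviates — NE.
Both Y: the row player gets 5 (best alternative 2); the column player gets 11 (best alternative 2). Neither deviates — NE.
(X, Y) is not a NE: the row player would switch to Y (5 > 2).
No other cell survives both best-response checks, so there are 2 pure NE.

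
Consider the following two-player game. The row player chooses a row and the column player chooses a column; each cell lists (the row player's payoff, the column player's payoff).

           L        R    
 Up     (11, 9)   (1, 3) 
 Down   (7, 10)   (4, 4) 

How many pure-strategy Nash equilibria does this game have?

(Up, L): the row player gets 11 (best alternative 7); the column player gets 9 (best alternative 3). Neither deviates — NE.
(Down, R) is not a NE: the column player would switch to L (10 > 4).
No other cell survives both best-response checks, so there is 1 pure NE.

1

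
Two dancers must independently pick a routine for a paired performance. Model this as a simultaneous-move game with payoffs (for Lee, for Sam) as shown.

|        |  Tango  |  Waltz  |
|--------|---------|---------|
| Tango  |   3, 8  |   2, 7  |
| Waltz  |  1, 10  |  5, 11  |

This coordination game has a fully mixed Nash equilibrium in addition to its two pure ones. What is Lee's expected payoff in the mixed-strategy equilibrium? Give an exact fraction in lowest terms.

Sam mixes with probability q on Tango, chosen so Lee is indifferent: 3q + 2(1−q) = 1q + 5(1−q) gives q = 3/5.
Lee's expected payoff (from either row, since indifferent) is 3·3/5 + 2·2/5 = 13/5.

13/5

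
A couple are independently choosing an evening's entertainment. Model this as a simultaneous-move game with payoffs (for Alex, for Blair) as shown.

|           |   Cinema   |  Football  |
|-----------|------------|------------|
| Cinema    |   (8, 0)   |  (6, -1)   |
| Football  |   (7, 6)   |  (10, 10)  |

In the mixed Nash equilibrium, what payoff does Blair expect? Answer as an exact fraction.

Alex mixes with probability p on Cinema, chosen so Blair is indifferent: 0p + 6(1−p) = (-1)p + 10(1−p) gives p = 4/5.
Blair's expected payoff is 0·4/5 + 6·1/5 = 6/5.

6/5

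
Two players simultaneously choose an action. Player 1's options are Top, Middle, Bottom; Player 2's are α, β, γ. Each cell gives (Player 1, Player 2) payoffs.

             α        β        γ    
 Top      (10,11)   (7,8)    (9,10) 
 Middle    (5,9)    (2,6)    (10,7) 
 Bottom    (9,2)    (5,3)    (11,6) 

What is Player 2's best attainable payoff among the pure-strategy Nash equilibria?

(Top, α) is a pure NE (Player 1: 10 ≥ 9; Player 2: 11 ≥ 10). Player 2 gets 11.
(Bottom, γ) is a pure NE (Player 1: 11 ≥ 10; Player 2: 6 ≥ 3). Player 2 gets 6.
Every other cell has a profitable deviation for at least one player. Highest of {11, 6} is 11.

11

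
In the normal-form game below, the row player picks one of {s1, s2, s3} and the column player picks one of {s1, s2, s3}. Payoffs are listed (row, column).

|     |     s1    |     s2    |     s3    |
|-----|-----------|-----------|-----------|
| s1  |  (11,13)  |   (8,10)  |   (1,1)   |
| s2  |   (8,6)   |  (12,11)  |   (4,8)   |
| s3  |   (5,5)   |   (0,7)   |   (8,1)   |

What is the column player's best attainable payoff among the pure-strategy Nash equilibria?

13

Both s1 is a pure NE (the row player: 11 ≥ 8; the column player: 13 ≥ 10). The column player gets 13.
Both s2 is a pure NE (the row player: 12 ≥ 8; the column player: 11 ≥ 8). The column player gets 11.
Every other cell has a profitable deviation for at least one player. Highest of {13, 11} is 13.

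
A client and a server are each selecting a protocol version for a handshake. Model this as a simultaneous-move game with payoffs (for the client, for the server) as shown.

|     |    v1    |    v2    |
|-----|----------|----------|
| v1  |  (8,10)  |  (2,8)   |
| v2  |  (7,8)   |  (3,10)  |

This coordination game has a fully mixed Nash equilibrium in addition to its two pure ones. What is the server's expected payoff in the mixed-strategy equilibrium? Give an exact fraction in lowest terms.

9

The client mixes with probability p on v1, chosen so the server is indifferent: 10p + 8(1−p) = 8p + 10(1−p) gives p = 1/2.
The server's expected payoff is 10·1/2 + 8·1/2 = 9.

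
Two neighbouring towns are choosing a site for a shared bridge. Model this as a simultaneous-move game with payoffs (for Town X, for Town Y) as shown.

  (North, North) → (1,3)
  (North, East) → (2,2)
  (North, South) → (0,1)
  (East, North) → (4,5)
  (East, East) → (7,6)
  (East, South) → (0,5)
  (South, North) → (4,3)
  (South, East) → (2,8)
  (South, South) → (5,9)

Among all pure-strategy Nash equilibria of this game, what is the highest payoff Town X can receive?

Both East is a pure NE (Town X: 7 ≥ 2; Town Y: 6 ≥ 5). Town X gets 7.
Both South is a pure NE (Town X: 5 ≥ 0; Town Y: 9 ≥ 8). Town X gets 5.
Every other cell has a profitable deviation for at least one player. Highest of {7, 5} is 7.

7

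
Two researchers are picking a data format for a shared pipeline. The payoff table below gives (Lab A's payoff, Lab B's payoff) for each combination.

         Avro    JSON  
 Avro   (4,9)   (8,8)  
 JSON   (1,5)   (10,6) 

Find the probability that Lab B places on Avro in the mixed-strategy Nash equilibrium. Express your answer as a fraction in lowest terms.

Lab B's mix q on Avro must make Lab A indifferent between Avro and JSON.
Lab A's payoff from Avro: 4q + 8(1−q). From JSON: 1q + 10(1−q).
Set equal: 3q = 2(1−q) → q = 2/5.

2/5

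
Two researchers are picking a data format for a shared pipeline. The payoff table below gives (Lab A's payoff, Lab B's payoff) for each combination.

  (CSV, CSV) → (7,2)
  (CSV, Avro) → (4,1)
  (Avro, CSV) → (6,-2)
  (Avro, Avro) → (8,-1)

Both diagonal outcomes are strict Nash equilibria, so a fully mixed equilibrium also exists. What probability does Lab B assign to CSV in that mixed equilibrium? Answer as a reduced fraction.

Lab B's mix q on CSV must make Lab A indifferent between CSV and Avro.
Lab A's payoff from CSV: 7q + 4(1−q). From Avro: 6q + 8(1−q).
Set equal: 1q = 4(1−q) → q = 4/5.

4/5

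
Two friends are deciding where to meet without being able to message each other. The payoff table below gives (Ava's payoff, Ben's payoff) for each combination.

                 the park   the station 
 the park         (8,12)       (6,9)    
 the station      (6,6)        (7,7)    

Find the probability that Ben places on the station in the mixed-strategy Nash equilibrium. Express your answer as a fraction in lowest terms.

Ben's mix q on the park must make Ava indifferent between the park and the station.
Ava's payoff from the park: 8q + 6(1−q). From the station: 6q + 7(1−q).
Set equal: 2q = 1(1−q) → q = 1/3.
Probability on the station is 1 − 1/3 = 2/3.

2/3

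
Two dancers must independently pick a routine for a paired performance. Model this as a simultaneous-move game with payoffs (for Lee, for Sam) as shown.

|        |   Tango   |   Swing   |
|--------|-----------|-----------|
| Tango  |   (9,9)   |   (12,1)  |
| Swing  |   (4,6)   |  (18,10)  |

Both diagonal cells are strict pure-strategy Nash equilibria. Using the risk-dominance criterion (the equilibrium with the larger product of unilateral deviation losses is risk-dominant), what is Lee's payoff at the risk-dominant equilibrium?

At both Tango: Lee loses 9 − 4 = 5 by deviating; Sam loses 9 − 1 = 8. Product = 5·8 = 40.
At both Swing: Lee loses 18 − 12 = 6 by deviating; Sam loses 10 − 6 = 4. Product = 6·4 = 24.
40 > 24, so both Tango is risk-dominant. Lee's payoff there is 9.

9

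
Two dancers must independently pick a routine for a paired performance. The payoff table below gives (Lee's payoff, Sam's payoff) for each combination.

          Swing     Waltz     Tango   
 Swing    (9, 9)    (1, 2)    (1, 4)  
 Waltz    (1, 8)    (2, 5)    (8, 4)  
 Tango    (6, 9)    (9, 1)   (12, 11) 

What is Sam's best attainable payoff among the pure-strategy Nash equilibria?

Both Swing is a pure NE (Lee: 9 ≥ 6; Sam: 9 ≥ 4). Sam gets 9.
Both Tango is a pure NE (Lee: 12 ≥ 8; Sam: 11 ≥ 9). Sam gets 11.
Every other cell has a profitable deviation for at least one player. Highest of {9, 11} is 11.

11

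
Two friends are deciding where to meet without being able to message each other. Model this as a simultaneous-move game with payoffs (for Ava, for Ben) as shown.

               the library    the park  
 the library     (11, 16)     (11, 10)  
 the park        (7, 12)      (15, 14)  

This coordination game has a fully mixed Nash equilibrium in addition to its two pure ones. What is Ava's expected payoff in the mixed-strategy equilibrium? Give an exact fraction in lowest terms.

11

Ben mixes with probability q on the library, chosen so Ava is indifferent: 11q + 11(1−q) = 7q + 15(1−q) gives q = 1/2.
Ava's expected payoff (from either row, since indifferent) is 11·1/2 + 11·1/2 = 11.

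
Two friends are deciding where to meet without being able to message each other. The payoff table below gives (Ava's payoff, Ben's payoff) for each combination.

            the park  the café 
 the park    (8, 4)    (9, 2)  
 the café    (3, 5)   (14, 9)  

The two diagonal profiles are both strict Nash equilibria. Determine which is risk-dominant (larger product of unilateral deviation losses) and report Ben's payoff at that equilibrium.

9

At both the park: Ava loses 8 − 3 = 5 by deviating; Ben loses 4 − 2 = 2. Product = 5·2 = 10.
At both the café: Ava loses 14 − 9 = 5 by deviating; Ben loses 9 − 5 = 4. Product = 5·4 = 20.
20 > 10, so both the café is risk-dominant. Ben's payoff there is 9.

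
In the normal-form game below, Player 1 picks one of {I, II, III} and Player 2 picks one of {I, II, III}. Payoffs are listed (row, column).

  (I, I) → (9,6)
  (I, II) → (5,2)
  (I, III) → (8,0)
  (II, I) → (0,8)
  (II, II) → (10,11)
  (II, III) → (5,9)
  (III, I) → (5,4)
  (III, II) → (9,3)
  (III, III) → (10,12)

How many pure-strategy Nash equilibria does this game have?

Both I: Player 1 gets 9 (best alternative 5); Player 2 gets 6 (best alternative 2). Neither deviates — NE.
Both II: Player 1 gets 10 (best alternative 9); Player 2 gets 11 (best alternative 9). Neither deviates — NE.
Both III: Player 1 gets 10 (best alternative 8); Player 2 gets 12 (best alternative 4). Neither deviates — NE.
(III, II) is not a NE: Player 1 would switch to II (10 > 9).
No other cell survives both best-response checks, so there are 3 pure NE.

3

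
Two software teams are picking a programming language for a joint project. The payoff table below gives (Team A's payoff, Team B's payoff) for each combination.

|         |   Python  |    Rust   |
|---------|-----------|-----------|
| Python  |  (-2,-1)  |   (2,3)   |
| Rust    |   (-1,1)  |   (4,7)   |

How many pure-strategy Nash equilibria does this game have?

1

Both Rust: Team A gets 4 (best alternative 2); Team B gets 7 (best alternative 1). Neither deviates — NE.
Both Python is not a NE: Team A would switch to Rust (-1 > -2).
No other cell survives both best-response checks, so there is 1 pure NE.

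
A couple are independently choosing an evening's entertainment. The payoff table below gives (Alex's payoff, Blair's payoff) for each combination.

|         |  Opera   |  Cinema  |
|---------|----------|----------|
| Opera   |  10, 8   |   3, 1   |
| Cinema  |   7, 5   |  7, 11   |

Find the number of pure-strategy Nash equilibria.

2

Both Opera: Alex gets 10 (best alternative 7); Blair gets 8 (best alternative 1). Neither deviates — NE.
Both Cinema: Alex gets 7 (best alternative 3); Blair gets 11 (best alternative 5). Neither deviates — NE.
(Opera, Cinema) is not a NE: Alex would switch to Cinema (7 > 3).
No other cell survives both best-response checks, so there are 2 pure NE.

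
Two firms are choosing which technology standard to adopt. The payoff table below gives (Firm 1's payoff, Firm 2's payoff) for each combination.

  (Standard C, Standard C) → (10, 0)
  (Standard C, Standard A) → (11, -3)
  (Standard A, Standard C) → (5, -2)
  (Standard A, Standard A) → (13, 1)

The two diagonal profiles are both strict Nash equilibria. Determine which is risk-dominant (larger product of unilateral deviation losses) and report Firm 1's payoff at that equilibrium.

10

At both Standard C: Firm 1 loses 10 − 5 = 5 by deviating; Firm 2 loses 0 − (-3) = 3. Product = 5·3 = 15.
At both Standard A: Firm 1 loses 13 − 11 = 2 by deviating; Firm 2 loses 1 − (-2) = 3. Product = 2·3 = 6.
15 > 6, so both Standard C is risk-dominant. Firm 1's payoff there is 10.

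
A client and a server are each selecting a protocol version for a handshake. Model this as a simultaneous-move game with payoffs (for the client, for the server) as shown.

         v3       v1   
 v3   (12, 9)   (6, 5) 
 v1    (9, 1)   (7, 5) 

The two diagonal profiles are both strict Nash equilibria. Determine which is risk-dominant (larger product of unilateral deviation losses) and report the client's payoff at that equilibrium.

12

At both v3: the client loses 12 − 9 = 3 by deviating; the server loses 9 − 5 = 4. Product = 3·4 = 12.
At both v1: the client loses 7 − 6 = 1 by deviating; the server loses 5 − 1 = 4. Product = 1·4 = 4.
12 > 4, so both v3 is risk-dominant. The client's payoff there is 12.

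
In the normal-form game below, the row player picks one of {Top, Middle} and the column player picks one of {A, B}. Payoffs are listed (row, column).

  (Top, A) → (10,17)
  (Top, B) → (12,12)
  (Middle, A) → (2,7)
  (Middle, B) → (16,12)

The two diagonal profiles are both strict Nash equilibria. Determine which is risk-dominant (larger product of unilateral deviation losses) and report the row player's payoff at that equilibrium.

10

At (Top, A): the row player loses 10 − 2 = 8 by deviating; the column player loses 17 − 12 = 5. Product = 8·5 = 40.
At (Middle, B): the row player loses 16 − 12 = 4 by deviating; the column player loses 12 − 7 = 5. Product = 4·5 = 20.
40 > 20, so (Top, A) is risk-dominant. The row player's payoff there is 10.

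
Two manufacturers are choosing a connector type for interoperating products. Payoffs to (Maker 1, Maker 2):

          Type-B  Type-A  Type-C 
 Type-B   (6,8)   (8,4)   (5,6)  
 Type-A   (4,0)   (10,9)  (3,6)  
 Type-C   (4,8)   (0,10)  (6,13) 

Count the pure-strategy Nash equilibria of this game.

3

Both Type-B: Maker 1 gets 6 (best alternative 4); Maker 2 gets 8 (best alternative 6). Neither deviates — NE.
Both Type-A: Maker 1 gets 10 (best alternative 8); Maker 2 gets 9 (best alternative 6). Neither deviates — NE.
Both Type-C: Maker 1 gets 6 (best alternative 5); Maker 2 gets 13 (best alternative 10). Neither deviates — NE.
(Type-A, Type-B) is not a NE: Maker 1 would switch to Type-B (6 > 4).
No other cell survives both best-response checks, so there are 3 pure NE.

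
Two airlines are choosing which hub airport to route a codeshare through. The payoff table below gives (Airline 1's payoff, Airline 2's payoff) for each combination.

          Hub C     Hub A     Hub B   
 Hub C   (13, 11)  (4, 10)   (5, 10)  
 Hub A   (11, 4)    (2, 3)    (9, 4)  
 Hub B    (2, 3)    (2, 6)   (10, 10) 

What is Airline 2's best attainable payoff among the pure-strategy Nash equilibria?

11

Both Hub C is a pure NE (Airline 1: 13 ≥ 11; Airline 2: 11 ≥ 10). Airline 2 gets 11.
Both Hub B is a pure NE (Airline 1: 10 ≥ 9; Airline 2: 10 ≥ 6). Airline 2 gets 10.
Every other cell has a profitable deviation for at least one player. Highest of {11, 10} is 11.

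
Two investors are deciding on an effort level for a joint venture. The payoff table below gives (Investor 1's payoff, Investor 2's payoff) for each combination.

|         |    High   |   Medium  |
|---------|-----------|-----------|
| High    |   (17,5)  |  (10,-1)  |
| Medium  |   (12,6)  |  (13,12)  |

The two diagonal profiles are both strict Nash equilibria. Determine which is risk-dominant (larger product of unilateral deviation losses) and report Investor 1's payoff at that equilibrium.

17

At both High: Investor 1 loses 17 − 12 = 5 by deviating; Investor 2 loses 5 − (-1) = 6. Product = 5·6 = 30.
At both Medium: Investor 1 loses 13 − 10 = 3 by deviating; Investor 2 loses 12 − 6 = 6. Product = 3·6 = 18.
30 > 18, so both High is risk-dominant. Investor 1's payoff there is 17.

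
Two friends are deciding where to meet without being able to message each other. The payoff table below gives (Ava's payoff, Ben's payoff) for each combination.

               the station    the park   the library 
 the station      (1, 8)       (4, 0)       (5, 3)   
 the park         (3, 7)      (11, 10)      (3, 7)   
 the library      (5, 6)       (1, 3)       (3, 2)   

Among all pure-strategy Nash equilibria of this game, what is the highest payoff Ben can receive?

10

Both the park is a pure NE (Ava: 11 ≥ 4; Ben: 10 ≥ 7). Ben gets 10.
(the library, the station) is a pure NE (Ava: 5 ≥ 3; Ben: 6 ≥ 3). Ben gets 6.
Every other cell has a profitable deviation for at least one player. Highest of {10, 6} is 10.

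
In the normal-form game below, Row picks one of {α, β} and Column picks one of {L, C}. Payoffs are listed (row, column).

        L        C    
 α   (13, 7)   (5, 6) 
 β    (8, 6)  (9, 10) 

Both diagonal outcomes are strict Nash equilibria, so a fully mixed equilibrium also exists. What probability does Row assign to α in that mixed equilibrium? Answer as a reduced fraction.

Row's mix p on α must make Column indifferent between L and C.
Column's payoff from L: 7p + 6(1−p). From C: 6p + 10(1−p).
Set equal: 1p = 4(1−p) → p = 4/5.

4/5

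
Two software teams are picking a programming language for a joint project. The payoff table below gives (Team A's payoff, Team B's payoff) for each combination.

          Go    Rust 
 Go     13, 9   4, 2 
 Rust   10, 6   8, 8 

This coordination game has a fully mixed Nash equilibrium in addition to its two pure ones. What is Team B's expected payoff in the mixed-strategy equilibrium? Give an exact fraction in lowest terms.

Team A mixes with probability p on Go, chosen so Team B is indifferent: 9p + 6(1−p) = 2p + 8(1−p) gives p = 2/9.
Team B's expected payoff is 9·2/9 + 6·7/9 = 20/3.

20/3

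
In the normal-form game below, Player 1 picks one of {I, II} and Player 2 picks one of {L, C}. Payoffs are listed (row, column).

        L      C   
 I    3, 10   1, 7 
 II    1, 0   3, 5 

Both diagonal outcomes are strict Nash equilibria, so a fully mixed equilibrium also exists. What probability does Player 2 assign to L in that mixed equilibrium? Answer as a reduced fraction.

Player 2's mix q on L must make Player 1 indifferent between I and II.
Player 1's payoff from I: 3q + 1(1−q). From II: 1q + 3(1−q).
Set equal: 2q = 2(1−q) → q = 2/4 = 1/2.

1/2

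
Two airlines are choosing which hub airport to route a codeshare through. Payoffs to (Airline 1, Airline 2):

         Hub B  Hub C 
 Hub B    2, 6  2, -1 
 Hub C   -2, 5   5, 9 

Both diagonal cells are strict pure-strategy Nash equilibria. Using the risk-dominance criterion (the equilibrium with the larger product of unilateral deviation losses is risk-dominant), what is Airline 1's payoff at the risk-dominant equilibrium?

At both Hub B: Airline 1 loses 2 − (-2) = 4 by deviating; Airline 2 loses 6 − (-1) = 7. Product = 4·7 = 28.
At both Hub C: Airline 1 loses 5 − 2 = 3 by deviating; Airline 2 loses 9 − 5 = 4. Product = 3·4 = 12.
28 > 12, so both Hub B is risk-dominant. Airline 1's payoff there is 2.

2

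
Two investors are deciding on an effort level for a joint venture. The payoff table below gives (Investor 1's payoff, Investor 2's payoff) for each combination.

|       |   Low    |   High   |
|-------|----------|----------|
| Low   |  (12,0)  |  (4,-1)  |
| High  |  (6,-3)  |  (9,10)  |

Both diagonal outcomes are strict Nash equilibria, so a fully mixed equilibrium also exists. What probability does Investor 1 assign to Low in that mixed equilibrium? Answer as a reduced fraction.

Investor 1's mix p on Low must make Investor 2 indifferent between Low and High.
Investor 2's payoff from Low: 0p + (-3)(1−p). From High: (-1)p + 10(1−p).
Set equal: 1p = 13(1−p) → p = 13/14.

13/14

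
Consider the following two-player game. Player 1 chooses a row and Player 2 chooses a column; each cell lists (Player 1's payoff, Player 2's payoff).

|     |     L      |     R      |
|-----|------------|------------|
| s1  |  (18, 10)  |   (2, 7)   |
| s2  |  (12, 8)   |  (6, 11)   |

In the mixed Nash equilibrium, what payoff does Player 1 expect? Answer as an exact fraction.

42/5

Player 2 mixes with probability q on L, chosen so Player 1 is indifferent: 18q + 2(1−q) = 12q + 6(1−q) gives q = 2/5.
Player 1's expected payoff (from either row, since indifferent) is 18·2/5 + 2·3/5 = 42/5.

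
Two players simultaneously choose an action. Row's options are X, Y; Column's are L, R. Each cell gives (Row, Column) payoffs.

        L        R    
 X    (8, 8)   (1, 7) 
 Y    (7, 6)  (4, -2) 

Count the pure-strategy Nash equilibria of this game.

1

(X, L): Row gets 8 (best alternative 7); Column gets 8 (best alternative 7). Neither deviates — NE.
(Y, R) is not a NE: Column would switch to L (6 > -2).
No other cell survives both best-response checks, so there is 1 pure NE.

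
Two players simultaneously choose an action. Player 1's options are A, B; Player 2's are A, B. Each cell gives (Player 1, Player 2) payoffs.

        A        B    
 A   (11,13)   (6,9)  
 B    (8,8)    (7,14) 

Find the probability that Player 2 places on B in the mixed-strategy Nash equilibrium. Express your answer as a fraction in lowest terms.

Player 2's mix q on A must make Player 1 indifferent between A and B.
Player 1's payoff from A: 11q + 6(1−q). From B: 8q + 7(1−q).
Set equal: 3q = 1(1−q) → q = 1/4.
Probability on B is 1 − 1/4 = 3/4.

3/4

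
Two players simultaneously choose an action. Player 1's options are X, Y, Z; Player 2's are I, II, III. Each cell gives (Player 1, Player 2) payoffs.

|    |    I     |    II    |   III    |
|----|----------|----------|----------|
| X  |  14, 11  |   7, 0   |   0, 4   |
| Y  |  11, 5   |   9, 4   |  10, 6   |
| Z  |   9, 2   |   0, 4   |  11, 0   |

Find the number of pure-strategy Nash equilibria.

(X, I): Player 1 gets 14 (best alternative 11); Player 2 gets 11 (best alternative 4). Neither deviates — NE.
(Z, III) is not a NE: Player 2 would switch to II (4 > 0).
No other cell survives both best-response checks, so there is 1 pure NE.

1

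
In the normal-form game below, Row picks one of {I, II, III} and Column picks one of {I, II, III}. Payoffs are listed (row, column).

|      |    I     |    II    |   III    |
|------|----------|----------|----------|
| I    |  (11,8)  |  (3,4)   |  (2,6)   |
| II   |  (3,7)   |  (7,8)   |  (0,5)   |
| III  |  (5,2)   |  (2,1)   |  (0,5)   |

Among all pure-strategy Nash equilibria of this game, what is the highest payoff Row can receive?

11

Both I is a pure NE (Row: 11 ≥ 5; Column: 8 ≥ 6). Row gets 11.
Both II is a pure NE (Row: 7 ≥ 3; Column: 8 ≥ 7). Row gets 7.
Every other cell has a profitable deviation for at least one player. Highest of {11, 7} is 11.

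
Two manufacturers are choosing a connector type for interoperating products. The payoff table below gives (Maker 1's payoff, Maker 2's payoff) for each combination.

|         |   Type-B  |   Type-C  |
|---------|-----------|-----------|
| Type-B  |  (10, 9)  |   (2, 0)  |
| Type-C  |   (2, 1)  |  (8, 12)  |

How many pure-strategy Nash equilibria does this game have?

Both Type-B: Maker 1 gets 10 (best alternative 2); Maker 2 gets 9 (best alternative 0). Neither deviates — NE.
Both Type-C: Maker 1 gets 8 (best alternative 2); Maker 2 gets 12 (best alternative 1). Neither deviates — NE.
(Type-C, Type-B) is not a NE: Maker 1 would switch to Type-B (10 > 2).
No other cell survives both best-response checks, so there are 2 pure NE.

2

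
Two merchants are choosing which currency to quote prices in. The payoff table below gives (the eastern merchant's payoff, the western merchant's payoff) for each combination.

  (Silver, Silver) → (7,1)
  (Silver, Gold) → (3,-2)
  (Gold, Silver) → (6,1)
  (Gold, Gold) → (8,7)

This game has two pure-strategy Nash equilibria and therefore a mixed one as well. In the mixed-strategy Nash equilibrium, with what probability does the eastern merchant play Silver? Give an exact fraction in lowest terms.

2/3

The eastern merchant's mix p on Silver must make the western merchant indifferent between Silver and Gold.
The western merchant's payoff from Silver: 1p + 1(1−p). From Gold: (-2)p + 7(1−p).
Set equal: 3p = 6(1−p) → p = 6/9 = 2/3.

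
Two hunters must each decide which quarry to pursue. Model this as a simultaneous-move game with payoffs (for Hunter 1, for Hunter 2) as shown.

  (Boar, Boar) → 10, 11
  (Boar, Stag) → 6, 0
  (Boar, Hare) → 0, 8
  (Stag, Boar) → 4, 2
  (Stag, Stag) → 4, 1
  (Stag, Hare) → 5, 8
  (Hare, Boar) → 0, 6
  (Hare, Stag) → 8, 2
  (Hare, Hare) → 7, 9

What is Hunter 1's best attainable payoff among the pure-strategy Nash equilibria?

Both Boar is a pure NE (Hunter 1: 10 ≥ 4; Hunter 2: 11 ≥ 8). Hunter 1 gets 10.
Both Hare is a pure NE (Hunter 1: 7 ≥ 5; Hunter 2: 9 ≥ 6). Hunter 1 gets 7.
Every other cell has a profitable deviation for at least one player. Highest of {10, 7} is 10.

10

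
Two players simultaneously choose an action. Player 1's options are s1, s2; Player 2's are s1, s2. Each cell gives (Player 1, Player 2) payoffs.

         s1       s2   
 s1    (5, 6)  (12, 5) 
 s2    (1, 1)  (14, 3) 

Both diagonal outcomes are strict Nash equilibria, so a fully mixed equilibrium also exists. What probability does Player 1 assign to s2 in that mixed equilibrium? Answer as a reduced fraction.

1/3

Player 1's mix p on s1 must make Player 2 indifferent between s1 and s2.
Player 2's payoff from s1: 6p + 1(1−p). From s2: 5p + 3(1−p).
Set equal: 1p = 2(1−p) → p = 2/3.
Probability on s2 is 1 − 2/3 = 1/3.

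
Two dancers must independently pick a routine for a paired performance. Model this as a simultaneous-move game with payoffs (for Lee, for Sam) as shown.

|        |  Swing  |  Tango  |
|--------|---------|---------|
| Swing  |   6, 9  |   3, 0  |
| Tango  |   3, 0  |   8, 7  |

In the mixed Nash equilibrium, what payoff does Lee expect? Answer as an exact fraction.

39/8

Sam mixes with probability q on Swing, chosen so Lee is indifferent: 6q + 3(1−q) = 3q + 8(1−q) gives q = 5/8.
Lee's expected payoff (from either row, since indifferent) is 6·5/8 + 3·3/8 = 39/8.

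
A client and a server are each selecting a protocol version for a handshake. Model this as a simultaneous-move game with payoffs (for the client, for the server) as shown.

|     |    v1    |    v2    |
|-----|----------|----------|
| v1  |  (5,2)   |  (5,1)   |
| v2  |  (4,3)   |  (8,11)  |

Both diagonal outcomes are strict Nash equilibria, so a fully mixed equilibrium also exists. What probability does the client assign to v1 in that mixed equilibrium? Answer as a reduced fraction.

8/9

The client's mix p on v1 must make the server indifferent between v1 and v2.
The server's payoff from v1: 2p + 3(1−p). From v2: 1p + 11(1−p).
Set equal: 1p = 8(1−p) → p = 8/9.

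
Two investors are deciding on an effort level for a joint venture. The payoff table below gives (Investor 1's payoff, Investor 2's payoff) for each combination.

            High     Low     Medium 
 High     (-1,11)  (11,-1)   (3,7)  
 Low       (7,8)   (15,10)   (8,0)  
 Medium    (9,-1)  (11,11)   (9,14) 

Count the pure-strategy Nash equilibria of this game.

Both Low: Investor 1 gets 15 (best alternative 11); Investor 2 gets 10 (best alternative 8). Neither deviates — NE.
Both Medium: Investor 1 gets 9 (best alternative 8); Investor 2 gets 14 (best alternative 11). Neither deviates — NE.
Both High is not a NE: Investor 1 would switch to Medium (9 > -1).
No other cell survives both best-response checks, so there are 2 pure NE.

2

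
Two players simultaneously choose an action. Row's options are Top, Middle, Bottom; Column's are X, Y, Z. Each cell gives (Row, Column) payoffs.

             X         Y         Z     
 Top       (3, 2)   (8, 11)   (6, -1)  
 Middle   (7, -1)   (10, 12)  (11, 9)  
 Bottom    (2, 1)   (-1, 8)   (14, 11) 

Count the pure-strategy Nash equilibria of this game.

2

(Middle, Y): Row gets 10 (best alternative 8); Column gets 12 (best alternative 9). Neither deviates — NE.
(Bottom, Z): Row gets 14 (best alternative 11); Column gets 11 (best alternative 8). Neither deviates — NE.
(Top, X) is not a NE: Row would switch to Middle (7 > 3).
No other cell survives both best-response checks, so there are 2 pure NE.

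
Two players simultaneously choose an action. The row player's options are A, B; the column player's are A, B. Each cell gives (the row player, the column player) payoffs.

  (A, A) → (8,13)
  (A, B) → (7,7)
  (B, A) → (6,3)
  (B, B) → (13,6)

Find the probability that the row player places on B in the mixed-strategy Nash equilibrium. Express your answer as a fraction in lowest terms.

2/3

The row player's mix p on A must make the column player indifferent between A and B.
The column player's payoff from A: 13p + 3(1−p). From B: 7p + 6(1−p).
Set equal: 6p = 3(1−p) → p = 3/9 = 1/3.
Probability on B is 1 − 1/3 = 2/3.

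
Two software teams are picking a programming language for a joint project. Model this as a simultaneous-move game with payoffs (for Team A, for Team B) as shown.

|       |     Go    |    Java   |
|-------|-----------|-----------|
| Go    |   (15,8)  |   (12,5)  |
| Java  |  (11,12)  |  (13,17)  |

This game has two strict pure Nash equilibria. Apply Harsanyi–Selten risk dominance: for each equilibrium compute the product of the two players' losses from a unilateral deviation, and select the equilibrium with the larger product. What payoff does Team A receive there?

15

At both Go: Team A loses 15 − 11 = 4 by deviating; Team B loses 8 − 5 = 3. Product = 4·3 = 12.
At both Java: Team A loses 13 − 12 = 1 by deviating; Team B loses 17 − 12 = 5. Product = 1·5 = 5.
12 > 5, so both Go is risk-dominant. Team A's payoff there is 15.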